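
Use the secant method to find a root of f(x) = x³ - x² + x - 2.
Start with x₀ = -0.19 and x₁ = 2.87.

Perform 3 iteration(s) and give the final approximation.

f(x) = x³ - x² + x - 2
x₀ = -0.19, x₁ = 2.87

Secant formula: x_{n+1} = x_n - f(x_n)(x_n - x_{n-1})/(f(x_n) - f(x_{n-1}))

Iteration 1:
  f(-0.190000) = -2.232959
  f(2.870000) = 16.273003
  x_2 = 2.870000 - 16.273003×(2.870000 - (-0.190000))/(16.273003 - (-2.232959))
       = 0.179224
Iteration 2:
  f(2.870000) = 16.273003
  f(0.179224) = -1.847140
  x_3 = 0.179224 - (-1.847140)×(0.179224 - 2.870000)/(-1.847140 - 16.273003)
       = 0.453518
Iteration 3:
  f(0.179224) = -1.847140
  f(0.453518) = -1.658882
  x_4 = 0.453518 - (-1.658882)×(0.453518 - 0.179224)/(-1.658882 - (-1.847140))
       = 2.870518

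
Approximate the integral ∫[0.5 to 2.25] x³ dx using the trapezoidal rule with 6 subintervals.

f(x) = x³
a = 0.5, b = 2.25, n = 6
h = (b - a)/n = 0.291667

Trapezoidal rule: (h/2)[f(x₀) + 2f(x₁) + 2f(x₂) + ... + f(xₙ)]

x_0 = 0.5000, f(x_0) = 0.125000, coefficient = 1
x_1 = 0.7917, f(x_1) = 0.496166, coefficient = 2
x_2 = 1.0833, f(x_2) = 1.271412, coefficient = 2
x_3 = 1.3750, f(x_3) = 2.599609, coefficient = 2
x_4 = 1.6667, f(x_4) = 4.629630, coefficient = 2
x_5 = 1.9583, f(x_5) = 7.510344, coefficient = 2
x_6 = 2.2500, f(x_6) = 11.390625, coefficient = 1

I ≈ (0.291667/2) × 44.529948 = 6.493951
Exact value: 6.391602
Error: 0.102349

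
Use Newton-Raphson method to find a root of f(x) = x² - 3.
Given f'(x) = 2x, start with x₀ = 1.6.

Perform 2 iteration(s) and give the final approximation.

f(x) = x² - 3
f'(x) = 2x
x₀ = 1.6

Newton-Raphson formula: x_{n+1} = x_n - f(x_n)/f'(x_n)

Iteration 1:
  f(1.600000) = -0.440000
  f'(1.600000) = 3.200000
  x_1 = 1.600000 - (-0.440000)/3.200000 = 1.737500
Iteration 2:
  f(1.737500) = 0.018906
  f'(1.737500) = 3.475000
  x_2 = 1.737500 - 0.018906/3.475000 = 1.732059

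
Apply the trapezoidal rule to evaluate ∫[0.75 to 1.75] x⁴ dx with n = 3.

f(x) = x⁴
a = 0.75, b = 1.75, n = 3
h = (b - a)/n = 0.333333

Trapezoidal rule: (h/2)[f(x₀) + 2f(x₁) + 2f(x₂) + ... + f(xₙ)]

x_0 = 0.7500, f(x_0) = 0.316406, coefficient = 1
x_1 = 1.0833, f(x_1) = 1.377363, coefficient = 2
x_2 = 1.4167, f(x_2) = 4.027826, coefficient = 2
x_3 = 1.7500, f(x_3) = 9.378906, coefficient = 1

I ≈ (0.333333/2) × 20.505691 = 3.417615
Exact value: 3.235156
Error: 0.182459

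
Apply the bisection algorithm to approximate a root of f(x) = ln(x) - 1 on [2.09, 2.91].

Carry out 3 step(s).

f(x) = ln(x) - 1
Initial interval: [2.09, 2.91]

Iteration 1:
  c_1 = (2.090000 + 2.910000)/2 = 2.500000
  f(c_1) = f(2.500000) = -0.083709
  f(a) × f(c) ≥ 0, new interval: [2.500000, 2.910000]
Iteration 2:
  c_2 = (2.500000 + 2.910000)/2 = 2.705000
  f(c_2) = f(2.705000) = -0.004898
  f(a) × f(c) ≥ 0, new interval: [2.705000, 2.910000]
Iteration 3:
  c_3 = (2.705000 + 2.910000)/2 = 2.807500
  f(c_3) = f(2.807500) = 0.032294
  f(a) × f(c) < 0, new interval: [2.705000, 2.807500]

After 3 iteration(s), the approximation is c_3 = 2.807500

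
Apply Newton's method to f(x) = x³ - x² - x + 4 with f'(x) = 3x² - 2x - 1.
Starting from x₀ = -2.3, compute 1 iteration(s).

f(x) = x³ - x² - x + 4
f'(x) = 3x² - 2x - 1
x₀ = -2.3

Newton-Raphson formula: x_{n+1} = x_n - f(x_n)/f'(x_n)

Iteration 1:
  f(-2.300000) = -11.157000
  f'(-2.300000) = 19.470000
  x_1 = -2.300000 - (-11.157000)/19.470000 = -1.726965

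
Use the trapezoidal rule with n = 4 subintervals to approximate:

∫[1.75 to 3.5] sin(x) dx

f(x) = sin(x)
a = 1.75, b = 3.5, n = 4
h = (b - a)/n = 0.437500

Trapezoidal rule: (h/2)[f(x₀) + 2f(x₁) + 2f(x₂) + ... + f(xₙ)]

x_0 = 1.7500, f(x_0) = 0.983986, coefficient = 1
x_1 = 2.1875, f(x_1) = 0.815789, coefficient = 2
x_2 = 2.6250, f(x_2) = 0.493920, coefficient = 2
x_3 = 3.0625, f(x_3) = 0.079010, coefficient = 2
x_4 = 3.5000, f(x_4) = -0.350783, coefficient = 1

I ≈ (0.437500/2) × 3.410642 = 0.746078
Exact value: 0.758211
Error: 0.012133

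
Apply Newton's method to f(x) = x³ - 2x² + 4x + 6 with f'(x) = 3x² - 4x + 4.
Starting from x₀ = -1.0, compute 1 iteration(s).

f(x) = x³ - 2x² + 4x + 6
f'(x) = 3x² - 4x + 4
x₀ = -1.0

Newton-Raphson formula: x_{n+1} = x_n - f(x_n)/f'(x_n)

Iteration 1:
  f(-1.000000) = -1.000000
  f'(-1.000000) = 11.000000
  x_1 = -1.000000 - (-1.000000)/11.000000 = -0.909091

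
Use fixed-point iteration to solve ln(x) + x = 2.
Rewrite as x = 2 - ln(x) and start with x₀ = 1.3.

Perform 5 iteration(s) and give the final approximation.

Equation: ln(x) + x = 2
Fixed-point form: x = 2 - ln(x)
x₀ = 1.3

x_1 = g(1.300000) = 1.737636
x_2 = g(1.737636) = 1.447475
x_3 = g(1.447475) = 1.630180
x_4 = g(1.630180) = 1.511310
x_5 = g(1.511310) = 1.587023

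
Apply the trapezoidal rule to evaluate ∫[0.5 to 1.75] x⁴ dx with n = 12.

f(x) = x⁴
a = 0.5, b = 1.75, n = 12
h = (b - a)/n = 0.104167

Trapezoidal rule: (h/2)[f(x₀) + 2f(x₁) + 2f(x₂) + ... + f(xₙ)]

x_0 = 0.5000, f(x_0) = 0.062500, coefficient = 1
x_1 = 0.6042, f(x_1) = 0.133238, coefficient = 2
x_2 = 0.7083, f(x_2) = 0.251739, coefficient = 2
x_3 = 0.8125, f(x_3) = 0.435806, coefficient = 2
x_4 = 0.9167, f(x_4) = 0.706067, coefficient = 2
x_5 = 1.0208, f(x_5) = 1.085974, coefficient = 2
x_6 = 1.1250, f(x_6) = 1.601807, coefficient = 2
x_7 = 1.2292, f(x_7) = 2.282670, coefficient = 2
x_8 = 1.3333, f(x_8) = 3.160494, coefficient = 2
x_9 = 1.4375, f(x_9) = 4.270035, coefficient = 2
x_10 = 1.5417, f(x_10) = 5.648875, coefficient = 2
x_11 = 1.6458, f(x_11) = 7.337421, coefficient = 2
x_12 = 1.7500, f(x_12) = 9.378906, coefficient = 1

I ≈ (0.104167/2) × 63.269654 = 3.295294
Exact value: 3.276367
Error: 0.018927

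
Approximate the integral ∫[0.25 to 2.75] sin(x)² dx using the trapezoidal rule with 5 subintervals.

f(x) = sin(x)²
a = 0.25, b = 2.75, n = 5
h = (b - a)/n = 0.500000

Trapezoidal rule: (h/2)[f(x₀) + 2f(x₁) + 2f(x₂) + ... + f(xₙ)]

x_0 = 0.2500, f(x_0) = 0.061209, coefficient = 1
x_1 = 0.7500, f(x_1) = 0.464631, coefficient = 2
x_2 = 1.2500, f(x_2) = 0.900572, coefficient = 2
x_3 = 1.7500, f(x_3) = 0.968228, coefficient = 2
x_4 = 2.2500, f(x_4) = 0.605398, coefficient = 2
x_5 = 2.7500, f(x_5) = 0.145665, coefficient = 1

I ≈ (0.500000/2) × 6.084533 = 1.521133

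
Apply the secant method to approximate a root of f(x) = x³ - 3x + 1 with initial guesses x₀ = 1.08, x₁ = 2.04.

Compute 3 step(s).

f(x) = x³ - 3x + 1
x₀ = 1.08, x₁ = 2.04

Secant formula: x_{n+1} = x_n - f(x_n)(x_n - x_{n-1})/(f(x_n) - f(x_{n-1}))

Iteration 1:
  f(1.080000) = -0.980288
  f(2.040000) = 3.369664
  x_2 = 2.040000 - 3.369664×(2.040000 - 1.080000)/(3.369664 - (-0.980288))
       = 1.296342
Iteration 2:
  f(2.040000) = 3.369664
  f(1.296342) = -0.710520
  x_3 = 1.296342 - (-0.710520)×(1.296342 - 2.040000)/(-0.710520 - 3.369664)
       = 1.425842
Iteration 3:
  f(1.296342) = -0.710520
  f(1.425842) = -0.378753
  x_4 = 1.425842 - (-0.378753)×(1.425842 - 1.296342)/(-0.378753 - (-0.710520))
       = 1.573682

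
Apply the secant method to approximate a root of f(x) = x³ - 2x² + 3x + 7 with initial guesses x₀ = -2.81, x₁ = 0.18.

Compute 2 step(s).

f(x) = x³ - 2x² + 3x + 7
x₀ = -2.81, x₁ = 0.18

Secant formula: x_{n+1} = x_n - f(x_n)(x_n - x_{n-1})/(f(x_n) - f(x_{n-1}))

Iteration 1:
  f(-2.810000) = -39.410241
  f(0.180000) = 7.481032
  x_2 = 0.180000 - 7.481032×(0.180000 - (-2.810000))/(7.481032 - (-39.410241))
       = -0.297024
Iteration 2:
  f(0.180000) = 7.481032
  f(-0.297024) = 5.906275
  x_3 = -0.297024 - 5.906275×(-0.297024 - 0.180000)/(5.906275 - 7.481032)
       = -2.086150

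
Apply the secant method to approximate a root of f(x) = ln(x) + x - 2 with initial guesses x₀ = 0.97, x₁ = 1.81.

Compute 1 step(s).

f(x) = ln(x) + x - 2
x₀ = 0.97, x₁ = 1.81

Secant formula: x_{n+1} = x_n - f(x_n)(x_n - x_{n-1})/(f(x_n) - f(x_{n-1}))

Iteration 1:
  f(0.970000) = -1.060459
  f(1.810000) = 0.403327
  x_2 = 1.810000 - 0.403327×(1.810000 - 0.970000)/(0.403327 - (-1.060459))
       = 1.578549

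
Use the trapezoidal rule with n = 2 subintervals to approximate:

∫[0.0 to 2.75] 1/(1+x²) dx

f(x) = 1/(1+x²)
a = 0.0, b = 2.75, n = 2
h = (b - a)/n = 1.375000

Trapezoidal rule: (h/2)[f(x₀) + 2f(x₁) + 2f(x₂) + ... + f(xₙ)]

x_0 = 0.0000, f(x_0) = 1.000000, coefficient = 1
x_1 = 1.3750, f(x_1) = 0.345946, coefficient = 2
x_2 = 2.7500, f(x_2) = 0.116788, coefficient = 1

I ≈ (1.375000/2) × 1.808680 = 1.243468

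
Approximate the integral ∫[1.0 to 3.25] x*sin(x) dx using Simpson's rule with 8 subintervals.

f(x) = x*sin(x)
a = 1.0, b = 3.25, n = 8
h = (b - a)/n = 0.281250

Simpson's rule: (h/3)[f(x₀) + 4f(x₁) + 2f(x₂) + ... + f(xₙ)]

x_0 = 1.0000, f(x_0) = 0.841471, coefficient = 1
x_1 = 1.2812, f(x_1) = 1.227916, coefficient = 4
x_2 = 1.5625, f(x_2) = 1.562446, coefficient = 2
x_3 = 1.8438, f(x_3) = 1.775492, coefficient = 4
x_4 = 2.1250, f(x_4) = 1.806930, coefficient = 2
x_5 = 2.4062, f(x_5) = 1.614212, coefficient = 4
x_6 = 2.6875, f(x_6) = 1.178864, coefficient = 2
x_7 = 2.9688, f(x_7) = 0.510576, coefficient = 4
x_8 = 3.2500, f(x_8) = -0.351634, coefficient = 1

I ≈ (0.281250/3) × 30.099100 = 2.821791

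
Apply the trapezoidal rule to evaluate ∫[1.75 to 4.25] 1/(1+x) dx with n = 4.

f(x) = 1/(1+x)
a = 1.75, b = 4.25, n = 4
h = (b - a)/n = 0.625000

Trapezoidal rule: (h/2)[f(x₀) + 2f(x₁) + 2f(x₂) + ... + f(xₙ)]

x_0 = 1.7500, f(x_0) = 0.363636, coefficient = 1
x_1 = 2.3750, f(x_1) = 0.296296, coefficient = 2
x_2 = 3.0000, f(x_2) = 0.250000, coefficient = 2
x_3 = 3.6250, f(x_3) = 0.216216, coefficient = 2
x_4 = 4.2500, f(x_4) = 0.190476, coefficient = 1

I ≈ (0.625000/2) × 2.079138 = 0.649730
Exact value: 0.646627
Error: 0.003103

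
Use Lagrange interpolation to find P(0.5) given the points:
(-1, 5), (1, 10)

Lagrange interpolation formula:
P(x) = Σ yᵢ × Lᵢ(x)
where Lᵢ(x) = Π_{j≠i} (x - xⱼ)/(xᵢ - xⱼ)

L_0(0.5) = (0.5 - 1)/(-1 - 1) = 0.250000
L_1(0.5) = (0.5 - (-1))/(1 - (-1)) = 0.750000

P(0.5) = 5×L_0(0.5) + 10×L_1(0.5)
P(0.5) = 8.750000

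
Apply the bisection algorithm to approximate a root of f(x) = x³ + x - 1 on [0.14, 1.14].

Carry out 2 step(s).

f(x) = x³ + x - 1
Initial interval: [0.14, 1.14]

Iteration 1:
  c_1 = (0.140000 + 1.140000)/2 = 0.640000
  f(c_1) = f(0.640000) = -0.097856
  f(a) × f(c) ≥ 0, new interval: [0.640000, 1.140000]
Iteration 2:
  c_2 = (0.640000 + 1.140000)/2 = 0.890000
  f(c_2) = f(0.890000) = 0.594969
  f(a) × f(c) < 0, new interval: [0.640000, 0.890000]

After 2 iteration(s), the approximation is c_2 = 0.890000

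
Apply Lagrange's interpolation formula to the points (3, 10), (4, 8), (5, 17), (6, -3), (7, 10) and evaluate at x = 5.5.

Lagrange interpolation formula:
P(x) = Σ yᵢ × Lᵢ(x)
where Lᵢ(x) = Π_{j≠i} (x - xⱼ)/(xᵢ - xⱼ)

L_0(5.5) = (5.5 - 4)/(3 - 4) × (5.5 - 5)/(3 - 5) × (5.5 - 6)/(3 - 6) × (5.5 - 7)/(3 - 7) = 0.023438
L_1(5.5) = (5.5 - 3)/(4 - 3) × (5.5 - 5)/(4 - 5) × (5.5 - 6)/(4 - 6) × (5.5 - 7)/(4 - 7) = -0.156250
L_2(5.5) = (5.5 - 3)/(5 - 3) × (5.5 - 4)/(5 - 4) × (5.5 - 6)/(5 - 6) × (5.5 - 7)/(5 - 7) = 0.703125
L_3(5.5) = (5.5 - 3)/(6 - 3) × (5.5 - 4)/(6 - 4) × (5.5 - 5)/(6 - 5) × (5.5 - 7)/(6 - 7) = 0.468750
L_4(5.5) = (5.5 - 3)/(7 - 3) × (5.5 - 4)/(7 - 4) × (5.5 - 5)/(7 - 5) × (5.5 - 6)/(7 - 6) = -0.039062

P(5.5) = 10×L_0(5.5) + 8×L_1(5.5) + 17×L_2(5.5) + (-3)×L_3(5.5) + 10×L_4(5.5)
P(5.5) = 9.140625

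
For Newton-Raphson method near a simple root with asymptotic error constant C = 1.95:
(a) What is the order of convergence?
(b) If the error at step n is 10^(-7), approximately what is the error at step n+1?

(a) Newton-Raphson has quadratic (order 2) convergence near simple roots.
    This means |e_{n+1}| ≈ C|e_n|².

(b) With |e_n| = 10^(-7) and C = 1.95:
    |e_{n+1}| ≈ 1.95 × (10^(-7))² = 1.95 × 10^(-14)

(a) 2 (quadratic); (b) |e_{n+1}| ≈ 1.950e-14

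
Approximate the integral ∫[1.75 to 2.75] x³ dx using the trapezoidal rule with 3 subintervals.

f(x) = x³
a = 1.75, b = 2.75, n = 3
h = (b - a)/n = 0.333333

Trapezoidal rule: (h/2)[f(x₀) + 2f(x₁) + 2f(x₂) + ... + f(xₙ)]

x_0 = 1.7500, f(x_0) = 5.359375, coefficient = 1
x_1 = 2.0833, f(x_1) = 9.042245, coefficient = 2
x_2 = 2.4167, f(x_2) = 14.114005, coefficient = 2
x_3 = 2.7500, f(x_3) = 20.796875, coefficient = 1

I ≈ (0.333333/2) × 72.468750 = 12.078125
Exact value: 11.953125
Error: 0.125000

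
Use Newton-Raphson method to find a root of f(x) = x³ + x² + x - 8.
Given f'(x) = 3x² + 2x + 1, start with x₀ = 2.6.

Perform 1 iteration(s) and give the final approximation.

f(x) = x³ + x² + x - 8
f'(x) = 3x² + 2x + 1
x₀ = 2.6

Newton-Raphson formula: x_{n+1} = x_n - f(x_n)/f'(x_n)

Iteration 1:
  f(2.600000) = 18.936000
  f'(2.600000) = 26.480000
  x_1 = 2.600000 - 18.936000/26.480000 = 1.884894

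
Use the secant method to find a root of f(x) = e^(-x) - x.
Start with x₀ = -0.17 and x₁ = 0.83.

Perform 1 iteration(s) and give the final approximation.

f(x) = e^(-x) - x
x₀ = -0.17, x₁ = 0.83

Secant formula: x_{n+1} = x_n - f(x_n)(x_n - x_{n-1})/(f(x_n) - f(x_{n-1}))

Iteration 1:
  f(-0.170000) = 1.355305
  f(0.830000) = -0.393951
  x_2 = 0.830000 - (-0.393951)×(0.830000 - (-0.170000))/(-0.393951 - 1.355305)
       = 0.604790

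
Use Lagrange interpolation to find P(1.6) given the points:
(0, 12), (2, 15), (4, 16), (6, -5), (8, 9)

Lagrange interpolation formula:
P(x) = Σ yᵢ × Lᵢ(x)
where Lᵢ(x) = Π_{j≠i} (x - xⱼ)/(xᵢ - xⱼ)

L_0(1.6) = (1.6 - 2)/(0 - 2) × (1.6 - 4)/(0 - 4) × (1.6 - 6)/(0 - 6) × (1.6 - 8)/(0 - 8) = 0.070400
L_1(1.6) = (1.6 - 0)/(2 - 0) × (1.6 - 4)/(2 - 4) × (1.6 - 6)/(2 - 6) × (1.6 - 8)/(2 - 8) = 1.126400
L_2(1.6) = (1.6 - 0)/(4 - 0) × (1.6 - 2)/(4 - 2) × (1.6 - 6)/(4 - 6) × (1.6 - 8)/(4 - 8) = -0.281600
L_3(1.6) = (1.6 - 0)/(6 - 0) × (1.6 - 2)/(6 - 2) × (1.6 - 4)/(6 - 4) × (1.6 - 8)/(6 - 8) = 0.102400
L_4(1.6) = (1.6 - 0)/(8 - 0) × (1.6 - 2)/(8 - 2) × (1.6 - 4)/(8 - 4) × (1.6 - 6)/(8 - 6) = -0.017600

P(1.6) = 12×L_0(1.6) + 15×L_1(1.6) + 16×L_2(1.6) + (-5)×L_3(1.6) + 9×L_4(1.6)
P(1.6) = 12.564800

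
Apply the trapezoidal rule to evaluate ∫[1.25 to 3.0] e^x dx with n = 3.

f(x) = e^x
a = 1.25, b = 3.0, n = 3
h = (b - a)/n = 0.583333

Trapezoidal rule: (h/2)[f(x₀) + 2f(x₁) + 2f(x₂) + ... + f(xₙ)]

x_0 = 1.2500, f(x_0) = 3.490343, coefficient = 1
x_1 = 1.8333, f(x_1) = 6.254701, coefficient = 2
x_2 = 2.4167, f(x_2) = 11.208436, coefficient = 2
x_3 = 3.0000, f(x_3) = 20.085537, coefficient = 1

I ≈ (0.583333/2) × 58.502153 = 17.063128
Exact value: 16.595194
Error: 0.467934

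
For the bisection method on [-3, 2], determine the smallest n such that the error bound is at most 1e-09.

We need (b-a)/2^n ≤ 1e-09
(2 - (-3))/2^n ≤ 1e-09
5/2^n ≤ 1e-09
2^n ≥ 5000000000
n ≥ log₂(5000000000) = 32.22
n ≥ 33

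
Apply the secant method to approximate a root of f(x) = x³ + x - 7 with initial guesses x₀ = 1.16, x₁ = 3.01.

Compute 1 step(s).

f(x) = x³ + x - 7
x₀ = 1.16, x₁ = 3.01

Secant formula: x_{n+1} = x_n - f(x_n)(x_n - x_{n-1})/(f(x_n) - f(x_{n-1}))

Iteration 1:
  f(1.160000) = -4.279104
  f(3.010000) = 23.280901
  x_2 = 3.010000 - 23.280901×(3.010000 - 1.160000)/(23.280901 - (-4.279104))
       = 1.447240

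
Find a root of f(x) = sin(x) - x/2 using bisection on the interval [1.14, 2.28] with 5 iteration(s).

f(x) = sin(x) - x/2
Initial interval: [1.14, 2.28]

Iteration 1:
  c_1 = (1.140000 + 2.280000)/2 = 1.710000
  f(c_1) = f(1.710000) = 0.135327
  f(a) × f(c) ≥ 0, new interval: [1.710000, 2.280000]
Iteration 2:
  c_2 = (1.710000 + 2.280000)/2 = 1.995000
  f(c_2) = f(1.995000) = -0.086133
  f(a) × f(c) < 0, new interval: [1.710000, 1.995000]
Iteration 3:
  c_3 = (1.710000 + 1.995000)/2 = 1.852500
  f(c_3) = f(1.852500) = 0.034333
  f(a) × f(c) ≥ 0, new interval: [1.852500, 1.995000]
Iteration 4:
  c_4 = (1.852500 + 1.995000)/2 = 1.923750
  f(c_4) = f(1.923750) = -0.023519
  f(a) × f(c) < 0, new interval: [1.852500, 1.923750]
Iteration 5:
  c_5 = (1.852500 + 1.923750)/2 = 1.888125
  f(c_5) = f(1.888125) = 0.006010
  f(a) × f(c) ≥ 0, new interval: [1.888125, 1.923750]

After 5 iteration(s), the approximation is c_5 = 1.888125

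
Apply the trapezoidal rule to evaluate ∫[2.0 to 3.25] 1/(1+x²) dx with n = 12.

f(x) = 1/(1+x²)
a = 2.0, b = 3.25, n = 12
h = (b - a)/n = 0.104167

Trapezoidal rule: (h/2)[f(x₀) + 2f(x₁) + 2f(x₂) + ... + f(xₙ)]

x_0 = 2.0000, f(x_0) = 0.200000, coefficient = 1
x_1 = 2.1042, f(x_1) = 0.184246, coefficient = 2
x_2 = 2.2083, f(x_2) = 0.170162, coefficient = 2
x_3 = 2.3125, f(x_3) = 0.157538, coefficient = 2
x_4 = 2.4167, f(x_4) = 0.146193, coefficient = 2
x_5 = 2.5208, f(x_5) = 0.135969, coefficient = 2
x_6 = 2.6250, f(x_6) = 0.126733, coefficient = 2
x_7 = 2.7292, f(x_7) = 0.118366, coefficient = 2
x_8 = 2.8333, f(x_8) = 0.110769, coefficient = 2
x_9 = 2.9375, f(x_9) = 0.103854, coefficient = 2
x_10 = 3.0417, f(x_10) = 0.097544, coefficient = 2
x_11 = 3.1458, f(x_11) = 0.091775, coefficient = 2
x_12 = 3.2500, f(x_12) = 0.086486, coefficient = 1

I ≈ (0.104167/2) × 3.172788 = 0.165249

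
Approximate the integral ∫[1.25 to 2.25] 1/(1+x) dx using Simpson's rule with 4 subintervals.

f(x) = 1/(1+x)
a = 1.25, b = 2.25, n = 4
h = (b - a)/n = 0.250000

Simpson's rule: (h/3)[f(x₀) + 4f(x₁) + 2f(x₂) + ... + f(xₙ)]

x_0 = 1.2500, f(x_0) = 0.444444, coefficient = 1
x_1 = 1.5000, f(x_1) = 0.400000, coefficient = 4
x_2 = 1.7500, f(x_2) = 0.363636, coefficient = 2
x_3 = 2.0000, f(x_3) = 0.333333, coefficient = 4
x_4 = 2.2500, f(x_4) = 0.307692, coefficient = 1

I ≈ (0.250000/3) × 4.412743 = 0.367729
Exact value: 0.367725
Error: 0.000004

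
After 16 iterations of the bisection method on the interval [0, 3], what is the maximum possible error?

Bisection error bound: |error| ≤ (b-a)/2^n
|error| ≤ (3 - 0)/2^16 = 3/2^16
|error| ≤ 0.0000457764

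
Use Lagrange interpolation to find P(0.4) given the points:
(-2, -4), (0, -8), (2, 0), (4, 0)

Lagrange interpolation formula:
P(x) = Σ yᵢ × Lᵢ(x)
where Lᵢ(x) = Π_{j≠i} (x - xⱼ)/(xᵢ - xⱼ)

L_0(0.4) = (0.4 - 0)/(-2 - 0) × (0.4 - 2)/(-2 - 2) × (0.4 - 4)/(-2 - 4) = -0.048000
L_1(0.4) = (0.4 - (-2))/(0 - (-2)) × (0.4 - 2)/(0 - 2) × (0.4 - 4)/(0 - 4) = 0.864000
L_2(0.4) = (0.4 - (-2))/(2 - (-2)) × (0.4 - 0)/(2 - 0) × (0.4 - 4)/(2 - 4) = 0.216000
L_3(0.4) = (0.4 - (-2))/(4 - (-2)) × (0.4 - 0)/(4 - 0) × (0.4 - 2)/(4 - 2) = -0.032000

P(0.4) = (-4)×L_0(0.4) + (-8)×L_1(0.4) + 0×L_2(0.4) + 0×L_3(0.4)
P(0.4) = -6.720000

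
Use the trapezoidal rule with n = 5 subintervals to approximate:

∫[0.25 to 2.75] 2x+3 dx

f(x) = 2x+3
a = 0.25, b = 2.75, n = 5
h = (b - a)/n = 0.500000

Trapezoidal rule: (h/2)[f(x₀) + 2f(x₁) + 2f(x₂) + ... + f(xₙ)]

x_0 = 0.2500, f(x_0) = 3.500000, coefficient = 1
x_1 = 0.7500, f(x_1) = 4.500000, coefficient = 2
x_2 = 1.2500, f(x_2) = 5.500000, coefficient = 2
x_3 = 1.7500, f(x_3) = 6.500000, coefficient = 2
x_4 = 2.2500, f(x_4) = 7.500000, coefficient = 2
x_5 = 2.7500, f(x_5) = 8.500000, coefficient = 1

I ≈ (0.500000/2) × 60.000000 = 15.000000
Exact value: 15.000000
Error: 0.000000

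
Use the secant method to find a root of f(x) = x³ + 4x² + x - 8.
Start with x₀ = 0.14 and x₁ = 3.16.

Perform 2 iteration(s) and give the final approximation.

f(x) = x³ + 4x² + x - 8
x₀ = 0.14, x₁ = 3.16

Secant formula: x_{n+1} = x_n - f(x_n)(x_n - x_{n-1})/(f(x_n) - f(x_{n-1}))

Iteration 1:
  f(0.140000) = -7.778856
  f(3.160000) = 66.656896
  x_2 = 3.160000 - 66.656896×(3.160000 - 0.140000)/(66.656896 - (-7.778856))
       = 0.455603
Iteration 2:
  f(3.160000) = 66.656896
  f(0.455603) = -6.619529
  x_3 = 0.455603 - (-6.619529)×(0.455603 - 3.160000)/(-6.619529 - 66.656896)
       = 0.699909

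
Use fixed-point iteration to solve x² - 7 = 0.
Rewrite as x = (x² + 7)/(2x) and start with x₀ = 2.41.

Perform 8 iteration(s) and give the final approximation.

Equation: x² - 7 = 0
Fixed-point form: x = (x² + 7)/(2x)
x₀ = 2.41

x_1 = g(2.410000) = 2.657282
x_2 = g(2.657282) = 2.645776
x_3 = g(2.645776) = 2.645751
x_4 = g(2.645751) = 2.645751
x_5 = g(2.645751) = 2.645751
x_6 = g(2.645751) = 2.645751
x_7 = g(2.645751) = 2.645751
x_8 = g(2.645751) = 2.645751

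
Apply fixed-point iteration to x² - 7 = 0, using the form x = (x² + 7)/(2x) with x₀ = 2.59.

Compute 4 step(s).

Equation: x² - 7 = 0
Fixed-point form: x = (x² + 7)/(2x)
x₀ = 2.59

x_1 = g(2.590000) = 2.646351
x_2 = g(2.646351) = 2.645751
x_3 = g(2.645751) = 2.645751
x_4 = g(2.645751) = 2.645751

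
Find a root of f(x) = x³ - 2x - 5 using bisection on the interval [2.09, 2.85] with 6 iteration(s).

f(x) = x³ - 2x - 5
Initial interval: [2.09, 2.85]

Iteration 1:
  c_1 = (2.090000 + 2.850000)/2 = 2.470000
  f(c_1) = f(2.470000) = 5.129223
  f(a) × f(c) < 0, new interval: [2.090000, 2.470000]
Iteration 2:
  c_2 = (2.090000 + 2.470000)/2 = 2.280000
  f(c_2) = f(2.280000) = 2.292352
  f(a) × f(c) < 0, new interval: [2.090000, 2.280000]
Iteration 3:
  c_3 = (2.090000 + 2.280000)/2 = 2.185000
  f(c_3) = f(2.185000) = 1.061682
  f(a) × f(c) < 0, new interval: [2.090000, 2.185000]
Iteration 4:
  c_4 = (2.090000 + 2.185000)/2 = 2.137500
  f(c_4) = f(2.137500) = 0.491037
  f(a) × f(c) < 0, new interval: [2.090000, 2.137500]
Iteration 5:
  c_5 = (2.090000 + 2.137500)/2 = 2.113750
  f(c_5) = f(2.113750) = 0.216606
  f(a) × f(c) < 0, new interval: [2.090000, 2.113750]
Iteration 6:
  c_6 = (2.090000 + 2.113750)/2 = 2.101875
  f(c_6) = f(2.101875) = 0.082078
  f(a) × f(c) < 0, new interval: [2.090000, 2.101875]

After 6 iteration(s), the approximation is c_6 = 2.101875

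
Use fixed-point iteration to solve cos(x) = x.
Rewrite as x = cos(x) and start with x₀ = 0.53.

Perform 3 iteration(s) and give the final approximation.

Equation: cos(x) = x
Fixed-point form: x = cos(x)
x₀ = 0.53

x_1 = g(0.530000) = 0.862807
x_2 = g(0.862807) = 0.650308
x_3 = g(0.650308) = 0.795898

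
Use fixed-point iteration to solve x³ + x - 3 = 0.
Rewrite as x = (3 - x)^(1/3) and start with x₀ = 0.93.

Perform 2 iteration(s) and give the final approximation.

Equation: x³ + x - 3 = 0
Fixed-point form: x = (3 - x)^(1/3)
x₀ = 0.93

x_1 = g(0.930000) = 1.274452
x_2 = g(1.274452) = 1.199432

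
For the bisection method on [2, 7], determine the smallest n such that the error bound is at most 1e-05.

We need (b-a)/2^n ≤ 1e-05
(7 - 2)/2^n ≤ 1e-05
5/2^n ≤ 1e-05
2^n ≥ 500000
n ≥ log₂(500000) = 18.93
n ≥ 19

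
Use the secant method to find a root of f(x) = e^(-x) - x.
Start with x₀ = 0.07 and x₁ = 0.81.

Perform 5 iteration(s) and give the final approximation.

f(x) = e^(-x) - x
x₀ = 0.07, x₁ = 0.81

Secant formula: x_{n+1} = x_n - f(x_n)(x_n - x_{n-1})/(f(x_n) - f(x_{n-1}))

Iteration 1:
  f(0.070000) = 0.862394
  f(0.810000) = -0.365142
  x_2 = 0.810000 - (-0.365142)×(0.810000 - 0.070000)/(-0.365142 - 0.862394)
       = 0.589880
Iteration 2:
  f(0.810000) = -0.365142
  f(0.589880) = -0.035486
  x_3 = 0.589880 - (-0.035486)×(0.589880 - 0.810000)/(-0.035486 - (-0.365142))
       = 0.566185
Iteration 3:
  f(0.589880) = -0.035486
  f(0.566185) = 0.001502
  x_4 = 0.566185 - 0.001502×(0.566185 - 0.589880)/(0.001502 - (-0.035486))
       = 0.567147
Iteration 4:
  f(0.566185) = 0.001502
  f(0.567147) = -0.000006
  x_5 = 0.567147 - (-0.000006)×(0.567147 - 0.566185)/(-0.000006 - 0.001502)
       = 0.567143
Iteration 5:
  f(0.567147) = -0.000006
  f(0.567143) = 0.000000
  x_6 = 0.567143 - 0.000000×(0.567143 - 0.567147)/(0.000000 - (-0.000006))
       = 0.567143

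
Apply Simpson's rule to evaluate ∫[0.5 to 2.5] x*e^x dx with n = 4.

f(x) = x*e^x
a = 0.5, b = 2.5, n = 4
h = (b - a)/n = 0.500000

Simpson's rule: (h/3)[f(x₀) + 4f(x₁) + 2f(x₂) + ... + f(xₙ)]

x_0 = 0.5000, f(x_0) = 0.824361, coefficient = 1
x_1 = 1.0000, f(x_1) = 2.718282, coefficient = 4
x_2 = 1.5000, f(x_2) = 6.722534, coefficient = 2
x_3 = 2.0000, f(x_3) = 14.778112, coefficient = 4
x_4 = 2.5000, f(x_4) = 30.456235, coefficient = 1

I ≈ (0.500000/3) × 114.711239 = 19.118540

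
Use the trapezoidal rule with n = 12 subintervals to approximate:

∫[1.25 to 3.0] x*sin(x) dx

f(x) = x*sin(x)
a = 1.25, b = 3.0, n = 12
h = (b - a)/n = 0.145833

Trapezoidal rule: (h/2)[f(x₀) + 2f(x₁) + 2f(x₂) + ... + f(xₙ)]

x_0 = 1.2500, f(x_0) = 1.186231, coefficient = 1
x_1 = 1.3958, f(x_1) = 1.374523, coefficient = 2
x_2 = 1.5417, f(x_2) = 1.541013, coefficient = 2
x_3 = 1.6875, f(x_3) = 1.676021, coefficient = 2
x_4 = 1.8333, f(x_4) = 1.770514, coefficient = 2
x_5 = 1.9792, f(x_5) = 1.816418, coefficient = 2
x_6 = 2.1250, f(x_6) = 1.806930, coefficient = 2
x_7 = 2.2708, f(x_7) = 1.736775, coefficient = 2
x_8 = 2.4167, f(x_8) = 1.602443, coefficient = 2
x_9 = 2.5625, f(x_9) = 1.402366, coefficient = 2
x_10 = 2.7083, f(x_10) = 1.137043, coefficient = 2
x_11 = 2.8542, f(x_11) = 0.809113, coefficient = 2
x_12 = 3.0000, f(x_12) = 0.423360, coefficient = 1

I ≈ (0.145833/2) × 34.955907 = 2.548868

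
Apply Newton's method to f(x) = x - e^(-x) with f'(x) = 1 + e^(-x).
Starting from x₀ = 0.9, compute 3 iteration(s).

f(x) = x - e^(-x)
f'(x) = 1 + e^(-x)
x₀ = 0.9

Newton-Raphson formula: x_{n+1} = x_n - f(x_n)/f'(x_n)

Iteration 1:
  f(0.900000) = 0.493430
  f'(0.900000) = 1.406570
  x_1 = 0.900000 - 0.493430/1.406570 = 0.549196
Iteration 2:
  f(0.549196) = -0.028218
  f'(0.549196) = 1.577414
  x_2 = 0.549196 - (-0.028218)/1.577414 = 0.567085
Iteration 3:
  f(0.567085) = -0.000092
  f'(0.567085) = 1.567177
  x_3 = 0.567085 - (-0.000092)/1.567177 = 0.567143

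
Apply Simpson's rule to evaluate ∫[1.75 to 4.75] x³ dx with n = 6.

f(x) = x³
a = 1.75, b = 4.75, n = 6
h = (b - a)/n = 0.500000

Simpson's rule: (h/3)[f(x₀) + 4f(x₁) + 2f(x₂) + ... + f(xₙ)]

x_0 = 1.7500, f(x_0) = 5.359375, coefficient = 1
x_1 = 2.2500, f(x_1) = 11.390625, coefficient = 4
x_2 = 2.7500, f(x_2) = 20.796875, coefficient = 2
x_3 = 3.2500, f(x_3) = 34.328125, coefficient = 4
x_4 = 3.7500, f(x_4) = 52.734375, coefficient = 2
x_5 = 4.2500, f(x_5) = 76.765625, coefficient = 4
x_6 = 4.7500, f(x_6) = 107.171875, coefficient = 1

I ≈ (0.500000/3) × 749.531250 = 124.921875
Exact value: 124.921875
Error: 0.000000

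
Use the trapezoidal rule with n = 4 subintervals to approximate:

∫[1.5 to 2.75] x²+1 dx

f(x) = x²+1
a = 1.5, b = 2.75, n = 4
h = (b - a)/n = 0.312500

Trapezoidal rule: (h/2)[f(x₀) + 2f(x₁) + 2f(x₂) + ... + f(xₙ)]

x_0 = 1.5000, f(x_0) = 3.250000, coefficient = 1
x_1 = 1.8125, f(x_1) = 4.285156, coefficient = 2
x_2 = 2.1250, f(x_2) = 5.515625, coefficient = 2
x_3 = 2.4375, f(x_3) = 6.941406, coefficient = 2
x_4 = 2.7500, f(x_4) = 8.562500, coefficient = 1

I ≈ (0.312500/2) × 45.296875 = 7.077637
Exact value: 7.057292
Error: 0.020345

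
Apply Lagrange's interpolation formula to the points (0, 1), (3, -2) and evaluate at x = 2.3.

Lagrange interpolation formula:
P(x) = Σ yᵢ × Lᵢ(x)
where Lᵢ(x) = Π_{j≠i} (x - xⱼ)/(xᵢ - xⱼ)

L_0(2.3) = (2.3 - 3)/(0 - 3) = 0.233333
L_1(2.3) = (2.3 - 0)/(3 - 0) = 0.766667

P(2.3) = 1×L_0(2.3) + (-2)×L_1(2.3)
P(2.3) = -1.300000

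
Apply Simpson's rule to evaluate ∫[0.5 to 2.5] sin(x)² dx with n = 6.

f(x) = sin(x)²
a = 0.5, b = 2.5, n = 6
h = (b - a)/n = 0.333333

Simpson's rule: (h/3)[f(x₀) + 4f(x₁) + 2f(x₂) + ... + f(xₙ)]

x_0 = 0.5000, f(x_0) = 0.229849, coefficient = 1
x_1 = 0.8333, f(x_1) = 0.547862, coefficient = 4
x_2 = 1.1667, f(x_2) = 0.845379, coefficient = 2
x_3 = 1.5000, f(x_3) = 0.994996, coefficient = 4
x_4 = 1.8333, f(x_4) = 0.932643, coefficient = 2
x_5 = 2.1667, f(x_5) = 0.685022, coefficient = 4
x_6 = 2.5000, f(x_6) = 0.358169, coefficient = 1

I ≈ (0.333333/3) × 13.055581 = 1.450620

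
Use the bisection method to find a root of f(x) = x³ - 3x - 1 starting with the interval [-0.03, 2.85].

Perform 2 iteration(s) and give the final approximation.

f(x) = x³ - 3x - 1
Initial interval: [-0.03, 2.85]

Iteration 1:
  c_1 = (-0.030000 + 2.850000)/2 = 1.410000
  f(c_1) = f(1.410000) = -2.426779
  f(a) × f(c) ≥ 0, new interval: [1.410000, 2.850000]
Iteration 2:
  c_2 = (1.410000 + 2.850000)/2 = 2.130000
  f(c_2) = f(2.130000) = 2.273597
  f(a) × f(c) < 0, new interval: [1.410000, 2.130000]

After 2 iteration(s), the approximation is c_2 = 2.130000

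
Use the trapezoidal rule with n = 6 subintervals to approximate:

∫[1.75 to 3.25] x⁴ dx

f(x) = x⁴
a = 1.75, b = 3.25, n = 6
h = (b - a)/n = 0.250000

Trapezoidal rule: (h/2)[f(x₀) + 2f(x₁) + 2f(x₂) + ... + f(xₙ)]

x_0 = 1.7500, f(x_0) = 9.378906, coefficient = 1
x_1 = 2.0000, f(x_1) = 16.000000, coefficient = 2
x_2 = 2.2500, f(x_2) = 25.628906, coefficient = 2
x_3 = 2.5000, f(x_3) = 39.062500, coefficient = 2
x_4 = 2.7500, f(x_4) = 57.191406, coefficient = 2
x_5 = 3.0000, f(x_5) = 81.000000, coefficient = 2
x_6 = 3.2500, f(x_6) = 111.566406, coefficient = 1

I ≈ (0.250000/2) × 558.710938 = 69.838867
Exact value: 69.235547
Error: 0.603320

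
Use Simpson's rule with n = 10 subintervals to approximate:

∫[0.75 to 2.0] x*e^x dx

f(x) = x*e^x
a = 0.75, b = 2.0, n = 10
h = (b - a)/n = 0.125000

Simpson's rule: (h/3)[f(x₀) + 4f(x₁) + 2f(x₂) + ... + f(xₙ)]

x_0 = 0.7500, f(x_0) = 1.587750, coefficient = 1
x_1 = 0.8750, f(x_1) = 2.099016, coefficient = 4
x_2 = 1.0000, f(x_2) = 2.718282, coefficient = 2
x_3 = 1.1250, f(x_3) = 3.465244, coefficient = 4
x_4 = 1.2500, f(x_4) = 4.362929, coefficient = 2
x_5 = 1.3750, f(x_5) = 5.438230, coefficient = 4
x_6 = 1.5000, f(x_6) = 6.722534, coefficient = 2
x_7 = 1.6250, f(x_7) = 8.252431, coefficient = 4
x_8 = 1.7500, f(x_8) = 10.070555, coefficient = 2
x_9 = 1.8750, f(x_9) = 12.226536, coefficient = 4
x_10 = 2.0000, f(x_10) = 14.778112, coefficient = 1

I ≈ (0.125000/3) × 190.040288 = 7.918345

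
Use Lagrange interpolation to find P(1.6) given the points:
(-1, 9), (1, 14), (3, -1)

Lagrange interpolation formula:
P(x) = Σ yᵢ × Lᵢ(x)
where Lᵢ(x) = Π_{j≠i} (x - xⱼ)/(xᵢ - xⱼ)

L_0(1.6) = (1.6 - 1)/(-1 - 1) × (1.6 - 3)/(-1 - 3) = -0.105000
L_1(1.6) = (1.6 - (-1))/(1 - (-1)) × (1.6 - 3)/(1 - 3) = 0.910000
L_2(1.6) = (1.6 - (-1))/(3 - (-1)) × (1.6 - 1)/(3 - 1) = 0.195000

P(1.6) = 9×L_0(1.6) + 14×L_1(1.6) + (-1)×L_2(1.6)
P(1.6) = 11.600000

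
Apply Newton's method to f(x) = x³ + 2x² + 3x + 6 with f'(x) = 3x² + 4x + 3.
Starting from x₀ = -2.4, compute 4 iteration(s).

f(x) = x³ + 2x² + 3x + 6
f'(x) = 3x² + 4x + 3
x₀ = -2.4

Newton-Raphson formula: x_{n+1} = x_n - f(x_n)/f'(x_n)

Iteration 1:
  f(-2.400000) = -3.504000
  f'(-2.400000) = 10.680000
  x_1 = -2.400000 - (-3.504000)/10.680000 = -2.071910
Iteration 2:
  f(-2.071910) = -0.524427
  f'(-2.071910) = 7.590794
  x_2 = -2.071910 - (-0.524427)/7.590794 = -2.002823
Iteration 3:
  f(-2.002823) = -0.019792
  f'(-2.002823) = 7.022607
  x_3 = -2.002823 - (-0.019792)/7.022607 = -2.000005
Iteration 4:
  f(-2.000005) = -0.000032
  f'(-2.000005) = 7.000036
  x_4 = -2.000005 - (-0.000032)/7.000036 = -2.000000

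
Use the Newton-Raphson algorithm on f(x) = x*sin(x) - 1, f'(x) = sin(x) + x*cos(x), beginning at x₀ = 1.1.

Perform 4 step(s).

f(x) = x*sin(x) - 1
f'(x) = sin(x) + x*cos(x)
x₀ = 1.1

Newton-Raphson formula: x_{n+1} = x_n - f(x_n)/f'(x_n)

Iteration 1:
  f(1.100000) = -0.019672
  f'(1.100000) = 1.390163
  x_1 = 1.100000 - (-0.019672)/1.390163 = 1.114151
Iteration 2:
  f(1.114151) = -0.000009
  f'(1.114151) = 1.388810
  x_2 = 1.114151 - (-0.000009)/1.388810 = 1.114157
Iteration 3:
  f(1.114157) = 0.000000
  f'(1.114157) = 1.388809
  x_3 = 1.114157 - 0.000000/1.388809 = 1.114157
Iteration 4:
  f(1.114157) = 0.000000
  f'(1.114157) = 1.388809
  x_4 = 1.114157 - 0.000000/1.388809 = 1.114157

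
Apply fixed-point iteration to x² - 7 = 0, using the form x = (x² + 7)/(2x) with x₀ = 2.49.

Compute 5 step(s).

Equation: x² - 7 = 0
Fixed-point form: x = (x² + 7)/(2x)
x₀ = 2.49

x_1 = g(2.490000) = 2.650622
x_2 = g(2.650622) = 2.645756
x_3 = g(2.645756) = 2.645751
x_4 = g(2.645751) = 2.645751
x_5 = g(2.645751) = 2.645751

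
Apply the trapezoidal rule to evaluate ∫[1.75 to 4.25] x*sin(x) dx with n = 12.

f(x) = x*sin(x)
a = 1.75, b = 4.25, n = 12
h = (b - a)/n = 0.208333

Trapezoidal rule: (h/2)[f(x₀) + 2f(x₁) + 2f(x₂) + ... + f(xₙ)]

x_0 = 1.7500, f(x_0) = 1.721975, coefficient = 1
x_1 = 1.9583, f(x_1) = 1.813109, coefficient = 2
x_2 = 2.1667, f(x_2) = 1.793264, coefficient = 2
x_3 = 2.3750, f(x_3) = 1.647502, coefficient = 2
x_4 = 2.5833, f(x_4) = 1.368419, coefficient = 2
x_5 = 2.7917, f(x_5) = 0.957062, coefficient = 2
x_6 = 3.0000, f(x_6) = 0.423360, coefficient = 2
x_7 = 3.2083, f(x_7) = -0.213967, coefficient = 2
x_8 = 3.4167, f(x_8) = -0.928029, coefficient = 2
x_9 = 3.6250, f(x_9) = -1.684896, coefficient = 2
x_10 = 3.8333, f(x_10) = -2.445202, coefficient = 2
x_11 = 4.0417, f(x_11) = -3.166132, coefficient = 2
x_12 = 4.2500, f(x_12) = -3.803705, coefficient = 1

I ≈ (0.208333/2) × -2.952749 = -0.307578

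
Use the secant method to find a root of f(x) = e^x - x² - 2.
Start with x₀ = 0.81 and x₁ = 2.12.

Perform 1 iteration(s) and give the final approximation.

f(x) = e^x - x² - 2
x₀ = 0.81, x₁ = 2.12

Secant formula: x_{n+1} = x_n - f(x_n)(x_n - x_{n-1})/(f(x_n) - f(x_{n-1}))

Iteration 1:
  f(0.810000) = -0.408192
  f(2.120000) = 1.836737
  x_2 = 2.120000 - 1.836737×(2.120000 - 0.810000)/(1.836737 - (-0.408192))
       = 1.048195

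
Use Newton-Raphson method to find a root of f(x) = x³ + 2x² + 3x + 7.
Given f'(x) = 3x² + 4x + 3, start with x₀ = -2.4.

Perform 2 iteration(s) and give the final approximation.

f(x) = x³ + 2x² + 3x + 7
f'(x) = 3x² + 4x + 3
x₀ = -2.4

Newton-Raphson formula: x_{n+1} = x_n - f(x_n)/f'(x_n)

Iteration 1:
  f(-2.400000) = -2.504000
  f'(-2.400000) = 10.680000
  x_1 = -2.400000 - (-2.504000)/10.680000 = -2.165543
Iteration 2:
  f(-2.165543) = -0.272956
  f'(-2.165543) = 8.406558
  x_2 = -2.165543 - (-0.272956)/8.406558 = -2.133074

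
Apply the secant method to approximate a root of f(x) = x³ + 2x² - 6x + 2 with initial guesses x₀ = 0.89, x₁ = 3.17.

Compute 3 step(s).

f(x) = x³ + 2x² - 6x + 2
x₀ = 0.89, x₁ = 3.17

Secant formula: x_{n+1} = x_n - f(x_n)(x_n - x_{n-1})/(f(x_n) - f(x_{n-1}))

Iteration 1:
  f(0.890000) = -1.050831
  f(3.170000) = 34.932813
  x_2 = 3.170000 - 34.932813×(3.170000 - 0.890000)/(34.932813 - (-1.050831))
       = 0.956583
Iteration 2:
  f(3.170000) = 34.932813
  f(0.956583) = -1.034074
  x_3 = 0.956583 - (-1.034074)×(0.956583 - 3.170000)/(-1.034074 - 34.932813)
       = 1.020220
Iteration 3:
  f(0.956583) = -1.034074
  f(1.020220) = -0.977727
  x_4 = 1.020220 - (-0.977727)×(1.020220 - 0.956583)/(-0.977727 - (-1.034074))
       = 2.124458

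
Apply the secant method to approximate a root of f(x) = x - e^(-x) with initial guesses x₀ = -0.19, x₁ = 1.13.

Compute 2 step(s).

f(x) = x - e^(-x)
x₀ = -0.19, x₁ = 1.13

Secant formula: x_{n+1} = x_n - f(x_n)(x_n - x_{n-1})/(f(x_n) - f(x_{n-1}))

Iteration 1:
  f(-0.190000) = -1.399250
  f(1.130000) = 0.806967
  x_2 = 1.130000 - 0.806967×(1.130000 - (-0.190000))/(0.806967 - (-1.399250))
       = 0.647184
Iteration 2:
  f(1.130000) = 0.806967
  f(0.647184) = 0.123666
  x_3 = 0.647184 - 0.123666×(0.647184 - 1.130000)/(0.123666 - 0.806967)
       = 0.559802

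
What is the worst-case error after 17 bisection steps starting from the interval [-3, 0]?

Bisection error bound: |error| ≤ (b-a)/2^n
|error| ≤ (0 - (-3))/2^17 = 3/2^17
|error| ≤ 0.0000228882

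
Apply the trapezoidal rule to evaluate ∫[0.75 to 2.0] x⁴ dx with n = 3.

f(x) = x⁴
a = 0.75, b = 2.0, n = 3
h = (b - a)/n = 0.416667

Trapezoidal rule: (h/2)[f(x₀) + 2f(x₁) + 2f(x₂) + ... + f(xₙ)]

x_0 = 0.7500, f(x_0) = 0.316406, coefficient = 1
x_1 = 1.1667, f(x_1) = 1.852623, coefficient = 2
x_2 = 1.5833, f(x_2) = 6.284770, coefficient = 2
x_3 = 2.0000, f(x_3) = 16.000000, coefficient = 1

I ≈ (0.416667/2) × 32.591194 = 6.789832
Exact value: 6.352539
Error: 0.437293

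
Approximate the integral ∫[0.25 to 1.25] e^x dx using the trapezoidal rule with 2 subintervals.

f(x) = e^x
a = 0.25, b = 1.25, n = 2
h = (b - a)/n = 0.500000

Trapezoidal rule: (h/2)[f(x₀) + 2f(x₁) + 2f(x₂) + ... + f(xₙ)]

x_0 = 0.2500, f(x_0) = 1.284025, coefficient = 1
x_1 = 0.7500, f(x_1) = 2.117000, coefficient = 2
x_2 = 1.2500, f(x_2) = 3.490343, coefficient = 1

I ≈ (0.500000/2) × 9.008368 = 2.252092
Exact value: 2.206318
Error: 0.045775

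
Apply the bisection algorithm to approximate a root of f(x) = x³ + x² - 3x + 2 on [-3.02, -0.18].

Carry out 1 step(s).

f(x) = x³ + x² - 3x + 2
Initial interval: [-3.02, -0.18]

Iteration 1:
  c_1 = (-3.020000 + (-0.180000))/2 = -1.600000
  f(c_1) = f(-1.600000) = 5.264000
  f(a) × f(c) < 0, new interval: [-3.020000, -1.600000]

After 1 iteration(s), the approximation is c_1 = -1.600000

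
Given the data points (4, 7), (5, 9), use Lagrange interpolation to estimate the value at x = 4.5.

Lagrange interpolation formula:
P(x) = Σ yᵢ × Lᵢ(x)
where Lᵢ(x) = Π_{j≠i} (x - xⱼ)/(xᵢ - xⱼ)

L_0(4.5) = (4.5 - 5)/(4 - 5) = 0.500000
L_1(4.5) = (4.5 - 4)/(5 - 4) = 0.500000

P(4.5) = 7×L_0(4.5) + 9×L_1(4.5)
P(4.5) = 8.000000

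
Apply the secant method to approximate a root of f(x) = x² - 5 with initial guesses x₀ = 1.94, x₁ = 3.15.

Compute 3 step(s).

f(x) = x² - 5
x₀ = 1.94, x₁ = 3.15

Secant formula: x_{n+1} = x_n - f(x_n)(x_n - x_{n-1})/(f(x_n) - f(x_{n-1}))

Iteration 1:
  f(1.940000) = -1.236400
  f(3.150000) = 4.922500
  x_2 = 3.150000 - 4.922500×(3.150000 - 1.940000)/(4.922500 - (-1.236400))
       = 2.182908
Iteration 2:
  f(3.150000) = 4.922500
  f(2.182908) = -0.234914
  x_3 = 2.182908 - (-0.234914)×(2.182908 - 3.150000)/(-0.234914 - 4.922500)
       = 2.226958
Iteration 3:
  f(2.182908) = -0.234914
  f(2.226958) = -0.040660
  x_4 = 2.226958 - (-0.040660)×(2.226958 - 2.182908)/(-0.040660 - (-0.234914))
       = 2.236178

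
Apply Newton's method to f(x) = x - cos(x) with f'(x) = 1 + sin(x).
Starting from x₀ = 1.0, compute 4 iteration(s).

f(x) = x - cos(x)
f'(x) = 1 + sin(x)
x₀ = 1.0

Newton-Raphson formula: x_{n+1} = x_n - f(x_n)/f'(x_n)

Iteration 1:
  f(1.000000) = 0.459698
  f'(1.000000) = 1.841471
  x_1 = 1.000000 - 0.459698/1.841471 = 0.750364
Iteration 2:
  f(0.750364) = 0.018923
  f'(0.750364) = 1.681905
  x_2 = 0.750364 - 0.018923/1.681905 = 0.739113
Iteration 3:
  f(0.739113) = 0.000046
  f'(0.739113) = 1.673633
  x_3 = 0.739113 - 0.000046/1.673633 = 0.739085
Iteration 4:
  f(0.739085) = 0.000000
  f'(0.739085) = 1.673612
  x_4 = 0.739085 - 0.000000/1.673612 = 0.739085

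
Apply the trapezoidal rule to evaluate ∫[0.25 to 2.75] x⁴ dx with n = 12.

f(x) = x⁴
a = 0.25, b = 2.75, n = 12
h = (b - a)/n = 0.208333

Trapezoidal rule: (h/2)[f(x₀) + 2f(x₁) + 2f(x₂) + ... + f(xₙ)]

x_0 = 0.2500, f(x_0) = 0.003906, coefficient = 1
x_1 = 0.4583, f(x_1) = 0.044129, coefficient = 2
x_2 = 0.6667, f(x_2) = 0.197531, coefficient = 2
x_3 = 0.8750, f(x_3) = 0.586182, coefficient = 2
x_4 = 1.0833, f(x_4) = 1.377363, coefficient = 2
x_5 = 1.2917, f(x_5) = 2.783568, coefficient = 2
x_6 = 1.5000, f(x_6) = 5.062500, coefficient = 2
x_7 = 1.7083, f(x_7) = 8.517075, coefficient = 2
x_8 = 1.9167, f(x_8) = 13.495419, coefficient = 2
x_9 = 2.1250, f(x_9) = 20.390869, coefficient = 2
x_10 = 2.3333, f(x_10) = 29.641975, coefficient = 2
x_11 = 2.5417, f(x_11) = 41.732497, coefficient = 2
x_12 = 2.7500, f(x_12) = 57.191406, coefficient = 1

I ≈ (0.208333/2) × 304.853528 = 31.755576
Exact value: 31.455078
Error: 0.300498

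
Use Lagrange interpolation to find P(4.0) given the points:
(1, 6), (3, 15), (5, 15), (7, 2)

Lagrange interpolation formula:
P(x) = Σ yᵢ × Lᵢ(x)
where Lᵢ(x) = Π_{j≠i} (x - xⱼ)/(xᵢ - xⱼ)

L_0(4.0) = (4.0 - 3)/(1 - 3) × (4.0 - 5)/(1 - 5) × (4.0 - 7)/(1 - 7) = -0.062500
L_1(4.0) = (4.0 - 1)/(3 - 1) × (4.0 - 5)/(3 - 5) × (4.0 - 7)/(3 - 7) = 0.562500
L_2(4.0) = (4.0 - 1)/(5 - 1) × (4.0 - 3)/(5 - 3) × (4.0 - 7)/(5 - 7) = 0.562500
L_3(4.0) = (4.0 - 1)/(7 - 1) × (4.0 - 3)/(7 - 3) × (4.0 - 5)/(7 - 5) = -0.062500

P(4.0) = 6×L_0(4.0) + 15×L_1(4.0) + 15×L_2(4.0) + 2×L_3(4.0)
P(4.0) = 16.375000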